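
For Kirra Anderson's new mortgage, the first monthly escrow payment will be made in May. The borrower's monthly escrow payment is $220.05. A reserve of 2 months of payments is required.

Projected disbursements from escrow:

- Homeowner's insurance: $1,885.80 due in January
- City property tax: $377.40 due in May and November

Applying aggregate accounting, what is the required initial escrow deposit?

Cushion = 2 × $220.05 = $440.10
Trial balance (start $0, +$220.05 each month, − disbursements):
  May: +$220.05 − $377.40 → -$157.35
  Jun: +$220.05 → $62.70
  Jul: +$220.05 → $282.75
  Aug: +$220.05 → $502.80
  Sep: +$220.05 → $722.85
  Oct: +$220.05 → $942.90
  Nov: +$220.05 − $377.40 → $785.55
  Dec: +$220.05 → $1,005.60
  Jan: +$220.05 − $1,885.80 → -$660.15
  Feb: +$220.05 → -$440.10
  Mar: +$220.05 → -$220.05
  Apr: +$220.05 → $0.00
Lowest trial balance = -$660.15 (Jan)
Initial deposit = cushion − low point = $440.10 − (-$660.15) = $1,100.25

$1,100.25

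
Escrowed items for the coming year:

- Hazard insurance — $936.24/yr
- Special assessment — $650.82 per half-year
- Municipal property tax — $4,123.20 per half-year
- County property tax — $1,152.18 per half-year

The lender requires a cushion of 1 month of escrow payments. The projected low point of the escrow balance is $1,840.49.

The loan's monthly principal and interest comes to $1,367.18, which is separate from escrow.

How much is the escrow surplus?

$774.77

Hazard insurance — $936.24
Special assessment — $650.82 × 2 = $1,301.64
Municipal property tax — $4,123.20 × 2 = $8,246.40
County property tax — $1,152.18 × 2 = $2,304.36
Yearly total = $12,788.64
Base monthly escrow = $12,788.64 / 12 = $1,065.72
Required reserve = 1 × $1,065.72 = $1,065.72
Excess over cushion: $1,840.49 − $1,065.72 = $774.77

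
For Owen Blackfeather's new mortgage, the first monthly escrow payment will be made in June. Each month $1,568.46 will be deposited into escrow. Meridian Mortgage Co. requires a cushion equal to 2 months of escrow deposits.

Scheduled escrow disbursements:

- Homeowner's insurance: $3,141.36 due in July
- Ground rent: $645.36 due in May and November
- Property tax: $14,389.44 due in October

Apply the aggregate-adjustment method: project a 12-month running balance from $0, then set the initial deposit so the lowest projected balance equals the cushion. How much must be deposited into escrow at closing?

Cushion = 2 × $1,568.46 = $3,136.92
Trial balance (start $0, +$1,568.46 each month, − disbursements):
  Jun: +$1,568.46 → $1,568.46
  Jul: +$1,568.46 − $3,141.36 → -$4.44
  Aug: +$1,568.46 → $1,564.02
  Sep: +$1,568.46 → $3,132.48
  Oct: +$1,568.46 − $14,389.44 → -$9,688.50
  Nov: +$1,568.46 − $645.36 → -$8,765.40
  Dec: +$1,568.46 → -$7,196.94
  Jan: +$1,568.46 → -$5,628.48
  Feb: +$1,568.46 → -$4,060.02
  Mar: +$1,568.46 → -$2,491.56
  Apr: +$1,568.46 → -$923.10
  May: +$1,568.46 − $645.36 → $0.00
Lowest trial balance = -$9,688.50 (Oct)
Initial deposit = cushion − low point = $3,136.92 − (-$9,688.50) = $12,825.42

$12,825.42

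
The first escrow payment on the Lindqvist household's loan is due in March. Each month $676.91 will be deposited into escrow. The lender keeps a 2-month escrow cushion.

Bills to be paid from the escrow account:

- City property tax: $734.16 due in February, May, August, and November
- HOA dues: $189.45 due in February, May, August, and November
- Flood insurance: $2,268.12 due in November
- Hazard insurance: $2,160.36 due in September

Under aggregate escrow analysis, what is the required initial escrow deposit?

$2,460.94

Cushion = 2 × $676.91 = $1,353.82
Trial balance (start $0, +$676.91 each month, − disbursements):
  Mar: +$676.91 → $676.91
  Apr: +$676.91 → $1,353.82
  May: +$676.91 − $923.61 → $1,107.12
  Jun: +$676.91 → $1,784.03
  Jul: +$676.91 → $2,460.94
  Aug: +$676.91 − $923.61 → $2,214.24
  Sep: +$676.91 − $2,160.36 → $730.79
  Oct: +$676.91 → $1,407.70
  Nov: +$676.91 − $3,191.73 → -$1,107.12
  Dec: +$676.91 → -$430.21
  Jan: +$676.91 → $246.70
  Feb: +$676.91 − $923.61 → $0.00
Lowest trial balance = -$1,107.12 (Nov)
Initial deposit = cushion − low point = $1,353.82 − (-$1,107.12) = $2,460.94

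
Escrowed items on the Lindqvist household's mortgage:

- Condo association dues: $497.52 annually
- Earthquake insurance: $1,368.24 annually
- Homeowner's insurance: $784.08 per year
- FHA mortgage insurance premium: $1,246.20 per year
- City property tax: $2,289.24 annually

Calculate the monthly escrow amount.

$515.44

Condo association dues — $497.52 annually
Earthquake insurance — $1,368.24 annually
Homeowner's insurance — $784.08 annually
FHA mortgage insurance premium — $1,246.20 annually
City property tax — $2,289.24 annually
Yearly total = $497.52 + $1,368.24 + $784.08 + $1,246.20 + $2,289.24 = $6,185.28
Per month = $6,185.28 / 12 = $515.44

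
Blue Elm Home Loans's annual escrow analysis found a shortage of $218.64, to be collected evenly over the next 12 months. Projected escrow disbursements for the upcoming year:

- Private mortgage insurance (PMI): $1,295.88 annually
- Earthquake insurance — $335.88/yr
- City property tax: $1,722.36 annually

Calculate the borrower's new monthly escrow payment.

$297.73

Private mortgage insurance (PMI) — $1,295.88
Earthquake insurance — $335.88
City property tax — $1,722.36
Total annual escrow = $1,295.88 + $335.88 + $1,722.36 = $3,354.12
Per month = $3,354.12 / 12 = $279.51
Shortage spread = $218.64 ÷ 12 = $18.22/mo
New monthly escrow = $279.51 + $18.22 = $297.73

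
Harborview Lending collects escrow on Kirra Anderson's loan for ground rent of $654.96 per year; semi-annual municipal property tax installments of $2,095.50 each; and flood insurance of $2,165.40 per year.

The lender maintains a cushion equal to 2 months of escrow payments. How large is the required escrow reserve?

$1,168.56

Ground rent: $654.96
Municipal property tax: $2,095.50 × 2 = $4,191.00
Flood insurance: $2,165.40
Combined annual = $654.96 + $4,191.00 + $2,165.40 = $7,011.36
Monthly escrow = $7,011.36 ÷ 12 = $584.28
Required cushion = 2 × $584.28 = $1,168.56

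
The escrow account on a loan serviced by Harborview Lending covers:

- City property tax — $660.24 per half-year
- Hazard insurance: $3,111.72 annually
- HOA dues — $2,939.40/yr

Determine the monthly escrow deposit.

$614.30

City property tax = $660.24 × 2 = $1,320.48 per year
Hazard insurance = $3,111.72 per year
HOA dues = $2,939.40 per year
Combined annual = $1,320.48 + $3,111.72 + $2,939.40 = $7,371.60
Monthly = $7,371.60 ÷ 12 = $614.30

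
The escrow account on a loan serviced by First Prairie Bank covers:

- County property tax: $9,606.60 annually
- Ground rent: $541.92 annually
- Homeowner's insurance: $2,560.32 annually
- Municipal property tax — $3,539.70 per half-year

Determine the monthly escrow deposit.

County property tax: $9,606.60 per year
Ground rent: $541.92 per year
Homeowner's insurance: $2,560.32 per year
Municipal property tax: $3,539.70 × 2 = $7,079.40 per year
Yearly total = $9,606.60 + $541.92 + $2,560.32 + $7,079.40 = $19,788.24
Base monthly escrow = $19,788.24 / 12 = $1,649.02

$1,649.02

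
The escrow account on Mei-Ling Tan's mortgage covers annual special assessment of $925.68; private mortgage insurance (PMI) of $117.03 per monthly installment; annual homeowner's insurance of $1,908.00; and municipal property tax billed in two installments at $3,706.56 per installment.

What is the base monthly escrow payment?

$970.93

Special assessment: $925.68/yr
Private mortgage insurance (PMI): $117.03 × 12 = $1,404.36/yr
Homeowner's insurance: $1,908.00/yr
Municipal property tax: $3,706.56 × 2 = $7,413.12/yr
Total annual escrow = $11,651.16
Per month = $11,651.16 ÷ 12 = $970.93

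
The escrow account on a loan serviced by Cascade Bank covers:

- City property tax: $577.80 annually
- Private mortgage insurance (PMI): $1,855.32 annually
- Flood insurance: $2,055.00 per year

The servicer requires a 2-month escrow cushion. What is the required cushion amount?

City property tax — $577.80
Private mortgage insurance (PMI) — $1,855.32
Flood insurance — $2,055.00
Yearly total = $577.80 + $1,855.32 + $2,055.00 = $4,488.12
Per month = $4,488.12 ÷ 12 = $374.01
Reserve = 2 × $374.01 = $748.02

$748.02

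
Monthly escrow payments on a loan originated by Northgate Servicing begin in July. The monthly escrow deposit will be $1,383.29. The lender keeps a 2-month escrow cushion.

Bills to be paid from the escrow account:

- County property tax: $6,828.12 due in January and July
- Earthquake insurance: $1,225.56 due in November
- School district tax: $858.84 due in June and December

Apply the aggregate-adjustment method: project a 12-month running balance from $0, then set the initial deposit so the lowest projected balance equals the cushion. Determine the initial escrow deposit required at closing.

$8,824.19

Cushion = 2 × $1,383.29 = $2,766.58
Trial balance (start $0, +$1,383.29 each month, − disbursements):
  Jul: +$1,383.29 − $6,828.12 → -$5,444.83
  Aug: +$1,383.29 → -$4,061.54
  Sep: +$1,383.29 → -$2,678.25
  Oct: +$1,383.29 → -$1,294.96
  Nov: +$1,383.29 − $1,225.56 → -$1,137.23
  Dec: +$1,383.29 − $858.84 → -$612.78
  Jan: +$1,383.29 − $6,828.12 → -$6,057.61
  Feb: +$1,383.29 → -$4,674.32
  Mar: +$1,383.29 → -$3,291.03
  Apr: +$1,383.29 → -$1,907.74
  May: +$1,383.29 → -$524.45
  Jun: +$1,383.29 − $858.84 → $0.00
Lowest trial balance = -$6,057.61 (Jan)
Initial deposit = cushion − low point = $2,766.58 − (-$6,057.61) = $8,824.19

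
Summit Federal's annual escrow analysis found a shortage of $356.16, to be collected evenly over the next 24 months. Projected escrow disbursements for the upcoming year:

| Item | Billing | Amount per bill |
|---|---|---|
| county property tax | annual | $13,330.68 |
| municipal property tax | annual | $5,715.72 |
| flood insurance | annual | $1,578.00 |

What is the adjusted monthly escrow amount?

County property tax = $13,330.68/yr
Municipal property tax = $5,715.72/yr
Flood insurance = $1,578.00/yr
Annual escrow total = $13,330.68 + $5,715.72 + $1,578.00 = $20,624.40
Base monthly escrow = $20,624.40 ÷ 12 = $1,718.70
Shortage per month = $356.16 / 24 = $14.84
Adjusted monthly = $1,718.70 + $14.84 = $1,733.54

$1,733.54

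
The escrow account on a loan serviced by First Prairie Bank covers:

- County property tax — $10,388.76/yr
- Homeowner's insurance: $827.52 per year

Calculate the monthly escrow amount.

$934.69

County property tax — $10,388.76
Homeowner's insurance — $827.52
Annual escrow total = $11,216.28
Per month = $11,216.28 / 12 = $934.69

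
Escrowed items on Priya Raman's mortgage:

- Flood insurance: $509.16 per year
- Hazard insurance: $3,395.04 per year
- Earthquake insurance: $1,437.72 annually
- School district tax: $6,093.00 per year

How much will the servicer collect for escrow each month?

Flood insurance — $509.16 annually
Hazard insurance — $3,395.04 annually
Earthquake insurance — $1,437.72 annually
School district tax — $6,093.00 annually
Yearly total = $11,434.92
Monthly escrow = $11,434.92 ÷ 12 = $952.91

$952.91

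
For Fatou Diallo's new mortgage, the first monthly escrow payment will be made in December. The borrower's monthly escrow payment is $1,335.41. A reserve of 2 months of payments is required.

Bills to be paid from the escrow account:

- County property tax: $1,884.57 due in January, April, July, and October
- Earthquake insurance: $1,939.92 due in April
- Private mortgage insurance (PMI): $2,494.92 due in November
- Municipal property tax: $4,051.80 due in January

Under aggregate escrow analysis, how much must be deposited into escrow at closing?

$5,936.37

Cushion = 2 × $1,335.41 = $2,670.82
Trial balance (start $0, +$1,335.41 each month, − disbursements):
  Dec: +$1,335.41 → $1,335.41
  Jan: +$1,335.41 − $5,936.37 → -$3,265.55
  Feb: +$1,335.41 → -$1,930.14
  Mar: +$1,335.41 → -$594.73
  Apr: +$1,335.41 − $3,824.49 → -$3,083.81
  May: +$1,335.41 → -$1,748.40
  Jun: +$1,335.41 → -$412.99
  Jul: +$1,335.41 − $1,884.57 → -$962.15
  Aug: +$1,335.41 → $373.26
  Sep: +$1,335.41 → $1,708.67
  Oct: +$1,335.41 − $1,884.57 → $1,159.51
  Nov: +$1,335.41 − $2,494.92 → $0.00
Lowest trial balance = -$3,265.55 (Jan)
Initial deposit = cushion − low point = $2,670.82 − (-$3,265.55) = $5,936.37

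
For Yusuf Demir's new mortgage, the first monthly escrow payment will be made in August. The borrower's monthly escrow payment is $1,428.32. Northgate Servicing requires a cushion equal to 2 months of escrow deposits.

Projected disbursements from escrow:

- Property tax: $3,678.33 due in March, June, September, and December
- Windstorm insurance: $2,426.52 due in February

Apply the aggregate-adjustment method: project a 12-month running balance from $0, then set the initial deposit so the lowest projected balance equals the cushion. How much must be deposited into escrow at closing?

Cushion = 2 × $1,428.32 = $2,856.64
Trial balance (start $0, +$1,428.32 each month, − disbursements):
  Aug: +$1,428.32 → $1,428.32
  Sep: +$1,428.32 − $3,678.33 → -$821.69
  Oct: +$1,428.32 → $606.63
  Nov: +$1,428.32 → $2,034.95
  Dec: +$1,428.32 − $3,678.33 → -$215.06
  Jan: +$1,428.32 → $1,213.26
  Feb: +$1,428.32 − $2,426.52 → $215.06
  Mar: +$1,428.32 − $3,678.33 → -$2,034.95
  Apr: +$1,428.32 → -$606.63
  May: +$1,428.32 → $821.69
  Jun: +$1,428.32 − $3,678.33 → -$1,428.32
  Jul: +$1,428.32 → $0.00
Lowest trial balance = -$2,034.95 (Mar)
Initial deposit = cushion − low point = $2,856.64 − (-$2,034.95) = $4,891.59

$4,891.59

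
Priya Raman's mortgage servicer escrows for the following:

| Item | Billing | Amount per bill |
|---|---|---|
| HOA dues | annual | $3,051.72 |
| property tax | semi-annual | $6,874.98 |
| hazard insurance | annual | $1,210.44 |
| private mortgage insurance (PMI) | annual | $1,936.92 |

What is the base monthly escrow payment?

$1,662.42

HOA dues = $3,051.72
Property tax = $6,874.98 × 2 = $13,749.96
Hazard insurance = $1,210.44
Private mortgage insurance (PMI) = $1,936.92
Total annual escrow = $3,051.72 + $13,749.96 + $1,210.44 + $1,936.92 = $19,949.04
Base monthly escrow = $19,949.04 ÷ 12 = $1,662.42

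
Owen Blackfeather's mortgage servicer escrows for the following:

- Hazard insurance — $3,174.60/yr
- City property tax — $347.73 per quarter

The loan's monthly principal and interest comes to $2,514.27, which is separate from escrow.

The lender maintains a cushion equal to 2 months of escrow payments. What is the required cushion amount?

$760.92

Hazard insurance — $3,174.60
City property tax — $347.73 × 4 = $1,390.92
Annual escrow total = $3,174.60 + $1,390.92 = $4,565.52
Monthly escrow = $4,565.52 / 12 = $380.46
Cushion = 2 × $380.46 = $760.92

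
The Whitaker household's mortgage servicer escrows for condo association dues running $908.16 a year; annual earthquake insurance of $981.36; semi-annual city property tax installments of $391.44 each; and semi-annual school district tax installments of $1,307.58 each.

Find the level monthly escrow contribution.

$440.63

Condo association dues: $908.16/yr
Earthquake insurance: $981.36/yr
City property tax: $391.44 × 2 = $782.88/yr
School district tax: $1,307.58 × 2 = $2,615.16/yr
Combined annual = $908.16 + $981.36 + $782.88 + $2,615.16 = $5,287.56
Monthly escrow = $5,287.56 ÷ 12 = $440.63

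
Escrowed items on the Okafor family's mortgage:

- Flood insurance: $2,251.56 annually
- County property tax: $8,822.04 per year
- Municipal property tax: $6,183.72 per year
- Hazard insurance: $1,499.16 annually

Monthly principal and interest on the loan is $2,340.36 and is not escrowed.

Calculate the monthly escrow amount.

$1,563.04

Flood insurance: $2,251.56/yr
County property tax: $8,822.04/yr
Municipal property tax: $6,183.72/yr
Hazard insurance: $1,499.16/yr
Annual escrow total = $18,756.48
Monthly = $18,756.48 / 12 = $1,563.04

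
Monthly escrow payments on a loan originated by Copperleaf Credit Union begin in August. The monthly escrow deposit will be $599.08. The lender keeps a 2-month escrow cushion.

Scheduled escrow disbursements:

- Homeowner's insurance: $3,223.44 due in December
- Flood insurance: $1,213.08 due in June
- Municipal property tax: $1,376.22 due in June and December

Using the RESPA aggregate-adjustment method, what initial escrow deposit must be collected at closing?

$2,802.42

Cushion = 2 × $599.08 = $1,198.16
Trial balance (start $0, +$599.08 each month, − disbursements):
  Aug: +$599.08 → $599.08
  Sep: +$599.08 → $1,198.16
  Oct: +$599.08 → $1,797.24
  Nov: +$599.08 → $2,396.32
  Dec: +$599.08 − $4,599.66 → -$1,604.26
  Jan: +$599.08 → -$1,005.18
  Feb: +$599.08 → -$406.10
  Mar: +$599.08 → $192.98
  Apr: +$599.08 → $792.06
  May: +$599.08 → $1,391.14
  Jun: +$599.08 − $2,589.30 → -$599.08
  Jul: +$599.08 → $0.00
Lowest trial balance = -$1,604.26 (Dec)
Initial deposit = cushion − low point = $1,198.16 − (-$1,604.26) = $2,802.42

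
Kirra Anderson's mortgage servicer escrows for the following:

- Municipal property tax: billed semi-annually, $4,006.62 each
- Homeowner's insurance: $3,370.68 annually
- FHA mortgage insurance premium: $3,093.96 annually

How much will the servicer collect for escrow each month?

Municipal property tax — $4,006.62 × 2 = $8,013.24
Homeowner's insurance — $3,370.68
FHA mortgage insurance premium — $3,093.96
Annual escrow total = $14,477.88
Per month = $14,477.88 / 12 = $1,206.49

$1,206.49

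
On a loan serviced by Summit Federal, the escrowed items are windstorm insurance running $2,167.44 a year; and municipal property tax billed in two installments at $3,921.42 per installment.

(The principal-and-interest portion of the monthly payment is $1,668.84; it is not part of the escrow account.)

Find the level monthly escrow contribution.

Windstorm insurance = $2,167.44 annually
Municipal property tax = $3,921.42 × 2 = $7,842.84 annually
Yearly total = $2,167.44 + $7,842.84 = $10,010.28
Monthly = $10,010.28 / 12 = $834.19

$834.19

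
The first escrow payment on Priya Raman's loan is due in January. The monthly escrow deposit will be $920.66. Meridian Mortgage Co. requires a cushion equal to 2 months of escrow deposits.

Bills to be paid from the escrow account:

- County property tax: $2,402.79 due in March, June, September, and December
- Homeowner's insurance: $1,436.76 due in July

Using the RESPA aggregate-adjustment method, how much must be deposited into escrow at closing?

$2,200.51

Cushion = 2 × $920.66 = $1,841.32
Trial balance (start $0, +$920.66 each month, − disbursements):
  Jan: +$920.66 → $920.66
  Feb: +$920.66 → $1,841.32
  Mar: +$920.66 − $2,402.79 → $359.19
  Apr: +$920.66 → $1,279.85
  May: +$920.66 → $2,200.51
  Jun: +$920.66 − $2,402.79 → $718.38
  Jul: +$920.66 − $1,436.76 → $202.28
  Aug: +$920.66 → $1,122.94
  Sep: +$920.66 − $2,402.79 → -$359.19
  Oct: +$920.66 → $561.47
  Nov: +$920.66 → $1,482.13
  Dec: +$920.66 − $2,402.79 → $0.00
Lowest trial balance = -$359.19 (Sep)
Initial deposit = cushion − low point = $1,841.32 − (-$359.19) = $2,200.51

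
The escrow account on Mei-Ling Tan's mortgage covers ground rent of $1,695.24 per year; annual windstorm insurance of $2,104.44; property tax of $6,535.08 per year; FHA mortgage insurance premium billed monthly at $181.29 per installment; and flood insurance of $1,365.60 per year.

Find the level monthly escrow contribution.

Ground rent = $1,695.24
Windstorm insurance = $2,104.44
Property tax = $6,535.08
FHA mortgage insurance premium = $181.29 × 12 = $2,175.48
Flood insurance = $1,365.60
Yearly total = $13,875.84
Per month = $13,875.84 ÷ 12 = $1,156.32

$1,156.32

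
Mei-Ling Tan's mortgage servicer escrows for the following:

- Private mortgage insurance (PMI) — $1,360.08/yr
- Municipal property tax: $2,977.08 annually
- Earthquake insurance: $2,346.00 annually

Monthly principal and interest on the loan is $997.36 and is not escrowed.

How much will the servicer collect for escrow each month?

Private mortgage insurance (PMI): $1,360.08/yr
Municipal property tax: $2,977.08/yr
Earthquake insurance: $2,346.00/yr
Yearly total = $6,683.16
Monthly escrow = $6,683.16 ÷ 12 = $556.93

$556.93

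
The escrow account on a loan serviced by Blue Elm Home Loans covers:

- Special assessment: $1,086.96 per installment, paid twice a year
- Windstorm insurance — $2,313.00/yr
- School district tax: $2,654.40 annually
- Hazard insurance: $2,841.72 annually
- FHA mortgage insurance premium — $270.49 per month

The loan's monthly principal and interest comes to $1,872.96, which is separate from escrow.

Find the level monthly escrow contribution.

Special assessment — $1,086.96 × 2 = $2,173.92 per year
Windstorm insurance — $2,313.00 per year
School district tax — $2,654.40 per year
Hazard insurance — $2,841.72 per year
FHA mortgage insurance premium — $270.49 × 12 = $3,245.88 per year
Annual escrow total = $2,173.92 + $2,313.00 + $2,654.40 + $2,841.72 + $3,245.88 = $13,228.92
Monthly escrow = $13,228.92 / 12 = $1,102.41

$1,102.41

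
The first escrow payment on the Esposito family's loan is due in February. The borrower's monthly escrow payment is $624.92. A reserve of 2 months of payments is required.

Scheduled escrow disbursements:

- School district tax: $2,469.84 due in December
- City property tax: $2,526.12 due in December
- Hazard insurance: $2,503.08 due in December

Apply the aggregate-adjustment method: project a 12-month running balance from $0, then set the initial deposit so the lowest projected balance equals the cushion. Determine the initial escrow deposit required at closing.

Cushion = 2 × $624.92 = $1,249.84
Trial balance (start $0, +$624.92 each month, − disbursements):
  Feb: +$624.92 → $624.92
  Mar: +$624.92 → $1,249.84
  Apr: +$624.92 → $1,874.76
  May: +$624.92 → $2,499.68
  Jun: +$624.92 → $3,124.60
  Jul: +$624.92 → $3,749.52
  Aug: +$624.92 → $4,374.44
  Sep: +$624.92 → $4,999.36
  Oct: +$624.92 → $5,624.28
  Nov: +$624.92 → $6,249.20
  Dec: +$624.92 − $7,499.04 → -$624.92
  Jan: +$624.92 → $0.00
Lowest trial balance = -$624.92 (Dec)
Initial deposit = cushion − low point = $1,249.84 − (-$624.92) = $1,874.76

$1,874.76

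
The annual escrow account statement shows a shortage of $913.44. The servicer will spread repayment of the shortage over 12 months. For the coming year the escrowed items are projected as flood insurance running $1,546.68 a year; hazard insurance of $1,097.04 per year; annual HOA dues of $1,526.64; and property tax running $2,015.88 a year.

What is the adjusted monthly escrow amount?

$591.64

Flood insurance — $1,546.68 annually
Hazard insurance — $1,097.04 annually
HOA dues — $1,526.64 annually
Property tax — $2,015.88 annually
Combined annual = $1,546.68 + $1,097.04 + $1,526.64 + $2,015.88 = $6,186.24
Monthly = $6,186.24 ÷ 12 = $515.52
Monthly shortage recovery: $913.44 / 12 = $76.12
Adjusted monthly = $515.52 + $76.12 = $591.64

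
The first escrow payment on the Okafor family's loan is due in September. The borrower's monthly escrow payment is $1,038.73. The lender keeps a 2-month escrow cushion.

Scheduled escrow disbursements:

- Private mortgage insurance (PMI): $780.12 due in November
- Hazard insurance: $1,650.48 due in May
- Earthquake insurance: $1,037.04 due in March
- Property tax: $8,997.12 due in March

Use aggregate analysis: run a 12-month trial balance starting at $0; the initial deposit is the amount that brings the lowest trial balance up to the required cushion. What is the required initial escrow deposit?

Cushion = 2 × $1,038.73 = $2,077.46
Trial balance (start $0, +$1,038.73 each month, − disbursements):
  Sep: +$1,038.73 → $1,038.73
  Oct: +$1,038.73 → $2,077.46
  Nov: +$1,038.73 − $780.12 → $2,336.07
  Dec: +$1,038.73 → $3,374.80
  Jan: +$1,038.73 → $4,413.53
  Feb: +$1,038.73 → $5,452.26
  Mar: +$1,038.73 − $10,034.16 → -$3,543.17
  Apr: +$1,038.73 → -$2,504.44
  May: +$1,038.73 − $1,650.48 → -$3,116.19
  Jun: +$1,038.73 → -$2,077.46
  Jul: +$1,038.73 → -$1,038.73
  Aug: +$1,038.73 → $0.00
Lowest trial balance = -$3,543.17 (Mar)
Initial deposit = cushion − low point = $2,077.46 − (-$3,543.17) = $5,620.63

$5,620.63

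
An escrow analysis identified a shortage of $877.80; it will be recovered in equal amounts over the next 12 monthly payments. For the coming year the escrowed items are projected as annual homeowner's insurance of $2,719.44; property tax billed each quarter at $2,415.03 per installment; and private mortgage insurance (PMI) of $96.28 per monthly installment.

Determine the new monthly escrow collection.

Homeowner's insurance = $2,719.44
Property tax = $2,415.03 × 4 = $9,660.12
Private mortgage insurance (PMI) = $96.28 × 12 = $1,155.36
Combined annual = $13,534.92
Base monthly escrow = $13,534.92 ÷ 12 = $1,127.91
Shortage per month = $877.80 ÷ 12 = $73.15
Adjusted monthly = $1,127.91 + $73.15 = $1,201.06

$1,201.06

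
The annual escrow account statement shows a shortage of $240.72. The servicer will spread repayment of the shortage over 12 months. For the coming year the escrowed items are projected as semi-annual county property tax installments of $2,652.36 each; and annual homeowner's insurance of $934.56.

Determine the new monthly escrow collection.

$540.00

County property tax: $2,652.36 × 2 = $5,304.72 annually
Homeowner's insurance: $934.56 annually
Annual escrow total = $6,239.28
Per month = $6,239.28 ÷ 12 = $519.94
Shortage spread = $240.72 ÷ 12 = $20.06/mo
Adjusted monthly = $519.94 + $20.06 = $540.00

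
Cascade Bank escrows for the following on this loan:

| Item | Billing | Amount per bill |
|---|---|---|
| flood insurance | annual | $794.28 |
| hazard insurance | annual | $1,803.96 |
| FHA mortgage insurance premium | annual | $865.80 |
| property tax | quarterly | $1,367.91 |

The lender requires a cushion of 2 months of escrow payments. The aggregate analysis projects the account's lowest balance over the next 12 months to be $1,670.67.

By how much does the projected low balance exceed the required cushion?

Flood insurance: $794.28 per year
Hazard insurance: $1,803.96 per year
FHA mortgage insurance premium: $865.80 per year
Property tax: $1,367.91 × 4 = $5,471.64 per year
Total per year = $8,935.68
Monthly escrow = $8,935.68 ÷ 12 = $744.64
Required reserve = 2 × $744.64 = $1,489.28
Excess over cushion: $1,670.67 − $1,489.28 = $181.39

$181.39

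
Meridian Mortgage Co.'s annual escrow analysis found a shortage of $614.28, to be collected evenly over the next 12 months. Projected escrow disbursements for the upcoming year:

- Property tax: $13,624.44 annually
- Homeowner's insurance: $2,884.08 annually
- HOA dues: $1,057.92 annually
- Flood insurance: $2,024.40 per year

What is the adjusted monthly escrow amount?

$1,683.76

Property tax = $13,624.44
Homeowner's insurance = $2,884.08
HOA dues = $1,057.92
Flood insurance = $2,024.40
Yearly total = $13,624.44 + $2,884.08 + $1,057.92 + $2,024.40 = $19,590.84
Monthly = $19,590.84 ÷ 12 = $1,632.57
Shortage spread = $614.28 ÷ 12 = $51.19/mo
Adjusted monthly = $1,632.57 + $51.19 = $1,683.76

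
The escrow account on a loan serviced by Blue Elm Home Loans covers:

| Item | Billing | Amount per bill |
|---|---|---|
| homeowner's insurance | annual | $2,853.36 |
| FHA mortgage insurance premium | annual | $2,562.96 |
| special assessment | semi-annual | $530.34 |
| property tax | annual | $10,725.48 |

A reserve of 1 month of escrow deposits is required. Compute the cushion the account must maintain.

$1,433.54

Homeowner's insurance — $2,853.36
FHA mortgage insurance premium — $2,562.96
Special assessment — $530.34 × 2 = $1,060.68
Property tax — $10,725.48
Total per year = $2,853.36 + $2,562.96 + $1,060.68 + $10,725.48 = $17,202.48
Per month = $17,202.48 ÷ 12 = $1,433.54
Reserve = 1 × $1,433.54 = $1,433.54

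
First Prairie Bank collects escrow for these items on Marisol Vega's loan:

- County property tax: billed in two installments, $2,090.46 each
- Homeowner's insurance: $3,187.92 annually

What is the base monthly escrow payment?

$614.07

County property tax: $2,090.46 × 2 = $4,180.92 annually
Homeowner's insurance: $3,187.92 annually
Total per year = $4,180.92 + $3,187.92 = $7,368.84
Monthly = $7,368.84 / 12 = $614.07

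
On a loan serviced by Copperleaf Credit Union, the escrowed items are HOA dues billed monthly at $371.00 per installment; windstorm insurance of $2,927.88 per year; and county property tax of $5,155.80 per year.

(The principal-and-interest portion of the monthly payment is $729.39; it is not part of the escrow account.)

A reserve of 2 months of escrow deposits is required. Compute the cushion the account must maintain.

$2,089.28

HOA dues = $371.00 × 12 = $4,452.00 annually
Windstorm insurance = $2,927.88 annually
County property tax = $5,155.80 annually
Yearly total = $4,452.00 + $2,927.88 + $5,155.80 = $12,535.68
Monthly = $12,535.68 ÷ 12 = $1,044.64
Reserve = 2 × $1,044.64 = $2,089.28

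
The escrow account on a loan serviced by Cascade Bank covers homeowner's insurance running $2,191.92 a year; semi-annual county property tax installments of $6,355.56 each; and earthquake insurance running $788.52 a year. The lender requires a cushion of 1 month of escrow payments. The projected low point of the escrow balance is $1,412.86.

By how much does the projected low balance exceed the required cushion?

$105.23

Homeowner's insurance = $2,191.92 annually
County property tax = $6,355.56 × 2 = $12,711.12 annually
Earthquake insurance = $788.52 annually
Total annual escrow = $15,691.56
Monthly escrow = $15,691.56 / 12 = $1,307.63
Cushion = 1 × $1,307.63 = $1,307.63
Surplus = $1,412.86 − $1,307.63 = $105.23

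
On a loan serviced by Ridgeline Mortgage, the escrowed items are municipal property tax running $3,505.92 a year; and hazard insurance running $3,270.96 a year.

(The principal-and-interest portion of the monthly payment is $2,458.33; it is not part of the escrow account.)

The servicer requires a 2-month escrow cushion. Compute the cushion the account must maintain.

Municipal property tax: $3,505.92 annually
Hazard insurance: $3,270.96 annually
Total annual escrow = $3,505.92 + $3,270.96 = $6,776.88
Monthly = $6,776.88 / 12 = $564.74
Required cushion = 2 × $564.74 = $1,129.48

$1,129.48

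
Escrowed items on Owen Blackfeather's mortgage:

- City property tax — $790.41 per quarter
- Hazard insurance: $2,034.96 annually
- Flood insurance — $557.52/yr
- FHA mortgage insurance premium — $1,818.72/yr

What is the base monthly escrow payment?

$631.07

City property tax: $790.41 × 4 = $3,161.64 annually
Hazard insurance: $2,034.96 annually
Flood insurance: $557.52 annually
FHA mortgage insurance premium: $1,818.72 annually
Combined annual = $3,161.64 + $2,034.96 + $557.52 + $1,818.72 = $7,572.84
Base monthly escrow = $7,572.84 ÷ 12 = $631.07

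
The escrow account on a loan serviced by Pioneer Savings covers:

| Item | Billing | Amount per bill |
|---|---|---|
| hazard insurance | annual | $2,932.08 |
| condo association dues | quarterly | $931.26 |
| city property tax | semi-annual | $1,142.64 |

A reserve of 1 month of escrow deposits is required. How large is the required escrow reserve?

$745.20

Hazard insurance — $2,932.08 annually
Condo association dues — $931.26 × 4 = $3,725.04 annually
City property tax — $1,142.64 × 2 = $2,285.28 annually
Yearly total = $8,942.40
Monthly = $8,942.40 / 12 = $745.20
Cushion = 1 × $745.20 = $745.20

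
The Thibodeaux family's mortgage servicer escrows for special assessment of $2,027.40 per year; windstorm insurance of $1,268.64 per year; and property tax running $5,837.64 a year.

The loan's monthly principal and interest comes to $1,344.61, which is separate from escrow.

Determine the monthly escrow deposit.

Special assessment: $2,027.40 per year
Windstorm insurance: $1,268.64 per year
Property tax: $5,837.64 per year
Annual escrow total = $9,133.68
Monthly = $9,133.68 / 12 = $761.14

$761.14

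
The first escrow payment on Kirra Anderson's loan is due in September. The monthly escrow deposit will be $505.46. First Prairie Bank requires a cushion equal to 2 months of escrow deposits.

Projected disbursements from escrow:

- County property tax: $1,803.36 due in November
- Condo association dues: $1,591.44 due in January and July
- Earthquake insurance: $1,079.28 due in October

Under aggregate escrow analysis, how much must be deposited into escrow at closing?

$2,957.70

Cushion = 2 × $505.46 = $1,010.92
Trial balance (start $0, +$505.46 each month, − disbursements):
  Sep: +$505.46 → $505.46
  Oct: +$505.46 − $1,079.28 → -$68.36
  Nov: +$505.46 − $1,803.36 → -$1,366.26
  Dec: +$505.46 → -$860.80
  Jan: +$505.46 − $1,591.44 → -$1,946.78
  Feb: +$505.46 → -$1,441.32
  Mar: +$505.46 → -$935.86
  Apr: +$505.46 → -$430.40
  May: +$505.46 → $75.06
  Jun: +$505.46 → $580.52
  Jul: +$505.46 − $1,591.44 → -$505.46
  Aug: +$505.46 → $0.00
Lowest trial balance = -$1,946.78 (Jan)
Initial deposit = cushion − low point = $1,010.92 − (-$1,946.78) = $2,957.70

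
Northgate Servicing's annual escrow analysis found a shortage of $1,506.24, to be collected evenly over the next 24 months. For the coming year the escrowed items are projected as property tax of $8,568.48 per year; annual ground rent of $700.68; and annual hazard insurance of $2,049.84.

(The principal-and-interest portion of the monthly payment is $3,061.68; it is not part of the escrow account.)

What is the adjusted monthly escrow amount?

Property tax = $8,568.48 per year
Ground rent = $700.68 per year
Hazard insurance = $2,049.84 per year
Total per year = $8,568.48 + $700.68 + $2,049.84 = $11,319.00
Base monthly escrow = $11,319.00 ÷ 12 = $943.25
Shortage per month = $1,506.24 / 24 = $62.76
Adjusted monthly = $943.25 + $62.76 = $1,006.01

$1,006.01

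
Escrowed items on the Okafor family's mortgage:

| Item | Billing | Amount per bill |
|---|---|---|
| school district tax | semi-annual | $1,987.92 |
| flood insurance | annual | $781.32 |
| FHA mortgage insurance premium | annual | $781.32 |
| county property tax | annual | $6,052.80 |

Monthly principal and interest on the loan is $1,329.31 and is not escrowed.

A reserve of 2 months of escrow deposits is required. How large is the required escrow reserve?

School district tax: $1,987.92 × 2 = $3,975.84 per year
Flood insurance: $781.32 per year
FHA mortgage insurance premium: $781.32 per year
County property tax: $6,052.80 per year
Total per year = $3,975.84 + $781.32 + $781.32 + $6,052.80 = $11,591.28
Per month = $11,591.28 ÷ 12 = $965.94
Cushion = 2 × $965.94 = $1,931.88

$1,931.88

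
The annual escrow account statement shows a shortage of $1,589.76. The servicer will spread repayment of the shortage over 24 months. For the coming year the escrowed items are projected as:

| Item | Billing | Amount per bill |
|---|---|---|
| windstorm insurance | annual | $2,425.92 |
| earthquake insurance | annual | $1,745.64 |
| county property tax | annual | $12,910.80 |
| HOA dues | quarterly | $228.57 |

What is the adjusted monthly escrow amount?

$1,565.96

Windstorm insurance: $2,425.92 annually
Earthquake insurance: $1,745.64 annually
County property tax: $12,910.80 annually
HOA dues: $228.57 × 4 = $914.28 annually
Annual escrow total = $2,425.92 + $1,745.64 + $12,910.80 + $914.28 = $17,996.64
Monthly escrow = $17,996.64 / 12 = $1,499.72
Shortage per month = $1,589.76 ÷ 24 = $66.24
Adjusted monthly = $1,499.72 + $66.24 = $1,565.96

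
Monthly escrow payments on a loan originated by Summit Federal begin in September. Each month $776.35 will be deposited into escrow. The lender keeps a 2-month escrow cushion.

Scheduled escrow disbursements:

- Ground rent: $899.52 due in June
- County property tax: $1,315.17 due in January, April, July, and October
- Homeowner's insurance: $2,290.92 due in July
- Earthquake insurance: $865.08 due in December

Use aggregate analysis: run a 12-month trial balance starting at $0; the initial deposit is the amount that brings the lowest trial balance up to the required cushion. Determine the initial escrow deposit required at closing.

$2,329.05

Cushion = 2 × $776.35 = $1,552.70
Trial balance (start $0, +$776.35 each month, − disbursements):
  Sep: +$776.35 → $776.35
  Oct: +$776.35 − $1,315.17 → $237.53
  Nov: +$776.35 → $1,013.88
  Dec: +$776.35 − $865.08 → $925.15
  Jan: +$776.35 − $1,315.17 → $386.33
  Feb: +$776.35 → $1,162.68
  Mar: +$776.35 → $1,939.03
  Apr: +$776.35 − $1,315.17 → $1,400.21
  May: +$776.35 → $2,176.56
  Jun: +$776.35 − $899.52 → $2,053.39
  Jul: +$776.35 − $3,606.09 → -$776.35
  Aug: +$776.35 → $0.00
Lowest trial balance = -$776.35 (Jul)
Initial deposit = cushion − low point = $1,552.70 − (-$776.35) = $2,329.05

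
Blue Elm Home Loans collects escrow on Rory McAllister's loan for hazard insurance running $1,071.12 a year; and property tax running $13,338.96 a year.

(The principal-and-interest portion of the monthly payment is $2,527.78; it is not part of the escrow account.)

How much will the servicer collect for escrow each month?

Hazard insurance: $1,071.12 annually
Property tax: $13,338.96 annually
Yearly total = $1,071.12 + $13,338.96 = $14,410.08
Per month = $14,410.08 / 12 = $1,200.84

$1,200.84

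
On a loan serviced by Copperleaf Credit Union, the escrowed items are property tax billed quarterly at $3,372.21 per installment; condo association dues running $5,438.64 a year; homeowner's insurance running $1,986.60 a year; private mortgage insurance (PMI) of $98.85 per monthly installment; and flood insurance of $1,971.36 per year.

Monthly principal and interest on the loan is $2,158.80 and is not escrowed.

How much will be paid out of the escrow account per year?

$24,071.64

Property tax: $3,372.21 × 4 = $13,488.84
Condo association dues: $5,438.64
Homeowner's insurance: $1,986.60
Private mortgage insurance (PMI): $98.85 × 12 = $1,186.20
Flood insurance: $1,971.36
Total annual escrow = $24,071.64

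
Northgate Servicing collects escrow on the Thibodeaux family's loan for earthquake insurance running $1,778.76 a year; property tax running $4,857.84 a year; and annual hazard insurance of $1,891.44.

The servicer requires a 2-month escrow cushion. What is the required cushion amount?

Earthquake insurance — $1,778.76 annually
Property tax — $4,857.84 annually
Hazard insurance — $1,891.44 annually
Combined annual = $8,528.04
Monthly escrow = $8,528.04 / 12 = $710.67
Cushion = 2 × $710.67 = $1,421.34

$1,421.34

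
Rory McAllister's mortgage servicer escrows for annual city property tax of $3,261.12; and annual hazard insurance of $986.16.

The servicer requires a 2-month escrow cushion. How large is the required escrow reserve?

City property tax — $3,261.12 annually
Hazard insurance — $986.16 annually
Total per year = $3,261.12 + $986.16 = $4,247.28
Base monthly escrow = $4,247.28 / 12 = $353.94
Cushion = 2 × $353.94 = $707.88

$707.88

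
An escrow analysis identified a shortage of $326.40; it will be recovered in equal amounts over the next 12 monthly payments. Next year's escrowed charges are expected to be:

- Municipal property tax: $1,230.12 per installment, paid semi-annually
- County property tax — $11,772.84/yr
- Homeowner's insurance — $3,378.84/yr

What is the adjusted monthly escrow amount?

$1,494.86

Municipal property tax = $1,230.12 × 2 = $2,460.24 per year
County property tax = $11,772.84 per year
Homeowner's insurance = $3,378.84 per year
Total per year = $17,611.92
Per month = $17,611.92 ÷ 12 = $1,467.66
Monthly shortage recovery: $326.40 ÷ 12 = $27.20
New monthly escrow = $1,467.66 + $27.20 = $1,494.86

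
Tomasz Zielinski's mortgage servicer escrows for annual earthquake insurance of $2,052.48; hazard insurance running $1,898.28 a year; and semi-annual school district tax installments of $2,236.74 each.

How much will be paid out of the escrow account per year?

$8,424.24

Earthquake insurance = $2,052.48 annually
Hazard insurance = $1,898.28 annually
School district tax = $2,236.74 × 2 = $4,473.48 annually
Annual escrow total = $8,424.24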